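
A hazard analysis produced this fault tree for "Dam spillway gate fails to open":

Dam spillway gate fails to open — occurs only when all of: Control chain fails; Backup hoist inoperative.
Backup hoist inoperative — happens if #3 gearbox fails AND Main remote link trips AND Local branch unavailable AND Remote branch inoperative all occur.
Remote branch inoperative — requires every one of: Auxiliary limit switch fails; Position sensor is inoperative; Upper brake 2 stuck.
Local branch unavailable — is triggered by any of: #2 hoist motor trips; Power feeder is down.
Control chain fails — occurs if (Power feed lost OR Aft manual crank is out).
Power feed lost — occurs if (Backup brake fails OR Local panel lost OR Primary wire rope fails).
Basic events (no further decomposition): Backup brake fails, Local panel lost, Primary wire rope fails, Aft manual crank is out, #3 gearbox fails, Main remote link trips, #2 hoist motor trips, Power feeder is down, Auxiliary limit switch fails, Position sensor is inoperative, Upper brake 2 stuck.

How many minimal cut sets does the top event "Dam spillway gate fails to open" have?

8

Power feed lost [OR]: union of children's cut sets → 3 cut set(s).
Control chain fails [OR]: union of children's cut sets → 4 cut set(s).
Local branch unavailable [OR]: union of children's cut sets → 2 cut set(s).
Remote branch inoperative [AND]: one cut set from each child combined → 1 × 1 × 1 = 1 cut set(s).
Backup hoist inoperative [AND]: one cut set from each child combined → 1 × 1 × 2 × 1 = 2 cut set(s).
Dam spillway gate fails to open [AND]: one cut set from each child combined → 4 × 2 = 8 cut set(s).
Minimal cut sets: {#2 hoist motor trips, #3 gearbox fails, Auxiliary limit switch fails, Backup brake fails, Main remote link trips, Position sensor is inoperative, Upper brake 2 stuck}; {#3 gearbox fails, Auxiliary limit switch fails, Backup brake fails, Main remote link trips, Position sensor is inoperative, Power feeder is down, Upper brake 2 stuck}; {#2 hoist motor trips, #3 gearbox fails, Auxiliary limit switch fails, Local panel lost, Main remote link trips, Position sensor is inoperative, Upper brake 2 stuck}; {#3 gearbox fails, Auxiliary limit switch fails, Local panel lost, Main remote link trips, Position sensor is inoperative, Power feeder is down, Upper brake 2 stuck}; {#2 hoist motor trips, #3 gearbox fails, Auxiliary limit switch fails, Main remote link trips, Position sensor is inoperative, Primary wire rope fails, Upper brake 2 stuck}; {#3 gearbox fails, Auxiliary limit switch fails, Main remote link trips, Position sensor is inoperative, Power feeder is down, Primary wire rope fails, Upper brake 2 stuck}; {#2 hoist motor trips, #3 gearbox fails, Aft manual crank is out, Auxiliary limit switch fails, Main remote link trips, Position sensor is inoperative, Upper brake 2 stuck}; {#3 gearbox fails, Aft manual crank is out, Auxiliary limit switch fails, Main remote link trips, Position sensor is inoperative, Power feeder is down, Upper brake 2 stuck}.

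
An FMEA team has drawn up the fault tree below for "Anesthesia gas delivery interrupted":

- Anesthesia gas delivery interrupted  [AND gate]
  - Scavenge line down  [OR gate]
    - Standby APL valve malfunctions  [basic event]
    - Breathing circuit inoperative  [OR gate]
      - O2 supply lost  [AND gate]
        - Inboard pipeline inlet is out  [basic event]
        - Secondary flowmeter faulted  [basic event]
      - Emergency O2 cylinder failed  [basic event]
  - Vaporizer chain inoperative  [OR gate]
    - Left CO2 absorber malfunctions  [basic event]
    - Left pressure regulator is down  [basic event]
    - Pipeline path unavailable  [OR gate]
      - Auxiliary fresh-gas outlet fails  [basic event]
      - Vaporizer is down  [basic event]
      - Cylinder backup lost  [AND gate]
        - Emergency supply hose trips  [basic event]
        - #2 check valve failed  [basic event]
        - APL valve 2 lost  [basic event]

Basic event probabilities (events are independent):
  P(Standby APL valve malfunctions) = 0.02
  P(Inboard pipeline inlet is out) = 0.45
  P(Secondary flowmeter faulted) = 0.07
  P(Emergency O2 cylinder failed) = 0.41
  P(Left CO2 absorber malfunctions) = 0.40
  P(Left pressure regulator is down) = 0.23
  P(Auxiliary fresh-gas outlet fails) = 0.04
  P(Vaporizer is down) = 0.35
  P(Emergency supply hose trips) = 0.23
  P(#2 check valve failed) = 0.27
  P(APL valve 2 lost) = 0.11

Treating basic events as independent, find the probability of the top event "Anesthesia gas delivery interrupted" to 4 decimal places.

0.3140

P(O2 supply lost) [AND] = 0.45 × 0.07 = 0.031500
P(Breathing circuit inoperative) [OR] = 1 − (1−0.031500) × (1−0.41) = 0.428585
P(Scavenge line down) [OR] = 1 − (1−0.02) × (1−0.428585) = 0.440013
P(Cylinder backup lost) [AND] = 0.23 × 0.27 × 0.11 = 0.006831
P(Pipeline path unavailable) [OR] = 1 − (1−0.04) × (1−0.35) × (1−0.006831) = 0.380263
P(Vaporizer chain inoperative) [OR] = 1 − (1−0.40) × (1−0.23) × (1−0.380263) = 0.713682
P(Anesthesia gas delivery interrupted) [AND] = 0.440013 × 0.713682 = 0.314029
Rounded to 4 decimal places: P(Anesthesia gas delivery interrupted) ≈ 0.3140.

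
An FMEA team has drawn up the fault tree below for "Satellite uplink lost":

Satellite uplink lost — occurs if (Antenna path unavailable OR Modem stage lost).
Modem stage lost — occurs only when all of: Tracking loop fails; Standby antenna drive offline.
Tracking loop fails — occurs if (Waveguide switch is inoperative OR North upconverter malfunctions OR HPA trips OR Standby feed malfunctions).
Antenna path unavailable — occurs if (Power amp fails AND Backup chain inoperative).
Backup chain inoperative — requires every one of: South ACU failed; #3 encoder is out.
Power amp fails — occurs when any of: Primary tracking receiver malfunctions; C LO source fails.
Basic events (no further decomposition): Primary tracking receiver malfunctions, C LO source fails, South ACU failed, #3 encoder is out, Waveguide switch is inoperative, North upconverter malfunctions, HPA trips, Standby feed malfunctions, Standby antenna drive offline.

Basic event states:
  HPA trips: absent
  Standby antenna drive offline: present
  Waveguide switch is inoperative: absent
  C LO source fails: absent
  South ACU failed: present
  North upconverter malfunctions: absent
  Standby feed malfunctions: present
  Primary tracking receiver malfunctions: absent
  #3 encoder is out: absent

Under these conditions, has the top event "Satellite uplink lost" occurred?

Power amp fails [OR]: Primary tracking receiver malfunctions=not, C LO source fails=not → no input occurs → does not occur.
Backup chain inoperative [AND]: South ACU failed=occurs, #3 encoder is out=not → not all inputs occur → does not occur.
Antenna path unavailable [AND]: Power amp fails=not, Backup chain inoperative=not → not all inputs occur → does not occur.
Tracking loop fails [OR]: Waveguide switch is inoperative=not, North upconverter malfunctions=not, HPA trips=not, Standby feed malfunctions=occurs → at least one input occurs → occurs.
Modem stage lost [AND]: Tracking loop fails=occurs, Standby antenna drive offline=occurs → all inputs occur → occurs.
Satellite uplink lost [OR]: Antenna path unavailable=not, Modem stage lost=occurs → at least one input occurs → occurs.

Yes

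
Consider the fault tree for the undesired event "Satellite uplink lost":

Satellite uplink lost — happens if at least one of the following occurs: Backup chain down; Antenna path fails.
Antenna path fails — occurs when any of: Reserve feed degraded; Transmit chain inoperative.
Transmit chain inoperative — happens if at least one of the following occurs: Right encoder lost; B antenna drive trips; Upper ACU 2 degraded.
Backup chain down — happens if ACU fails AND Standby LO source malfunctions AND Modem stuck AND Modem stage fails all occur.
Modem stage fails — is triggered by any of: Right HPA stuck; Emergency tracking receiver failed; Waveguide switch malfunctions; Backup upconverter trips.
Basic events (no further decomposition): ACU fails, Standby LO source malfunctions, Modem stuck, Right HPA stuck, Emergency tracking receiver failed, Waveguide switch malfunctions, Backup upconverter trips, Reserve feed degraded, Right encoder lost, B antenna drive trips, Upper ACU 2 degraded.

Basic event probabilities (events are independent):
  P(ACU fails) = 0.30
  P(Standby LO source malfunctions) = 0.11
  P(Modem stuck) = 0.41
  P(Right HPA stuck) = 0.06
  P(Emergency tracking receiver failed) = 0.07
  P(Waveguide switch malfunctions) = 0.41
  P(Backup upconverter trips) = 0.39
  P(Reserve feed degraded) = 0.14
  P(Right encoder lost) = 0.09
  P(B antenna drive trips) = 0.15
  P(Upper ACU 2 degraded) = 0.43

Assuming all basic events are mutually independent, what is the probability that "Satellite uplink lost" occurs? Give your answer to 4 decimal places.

P(Modem stage fails) [OR] = 1 − (1−0.06) × (1−0.07) × (1−0.41) × (1−0.39) = 0.685375
P(Backup chain down) [AND] = 0.30 × 0.11 × 0.41 × 0.685375 = 0.009273
P(Transmit chain inoperative) [OR] = 1 − (1−0.09) × (1−0.15) × (1−0.43) = 0.559105
P(Antenna path fails) [OR] = 1 − (1−0.14) × (1−0.559105) = 0.620830
P(Satellite uplink lost) [OR] = 1 − (1−0.009273) × (1−0.620830) = 0.624346
Rounded to 4 decimal places: P(Satellite uplink lost) ≈ 0.6243.

0.6243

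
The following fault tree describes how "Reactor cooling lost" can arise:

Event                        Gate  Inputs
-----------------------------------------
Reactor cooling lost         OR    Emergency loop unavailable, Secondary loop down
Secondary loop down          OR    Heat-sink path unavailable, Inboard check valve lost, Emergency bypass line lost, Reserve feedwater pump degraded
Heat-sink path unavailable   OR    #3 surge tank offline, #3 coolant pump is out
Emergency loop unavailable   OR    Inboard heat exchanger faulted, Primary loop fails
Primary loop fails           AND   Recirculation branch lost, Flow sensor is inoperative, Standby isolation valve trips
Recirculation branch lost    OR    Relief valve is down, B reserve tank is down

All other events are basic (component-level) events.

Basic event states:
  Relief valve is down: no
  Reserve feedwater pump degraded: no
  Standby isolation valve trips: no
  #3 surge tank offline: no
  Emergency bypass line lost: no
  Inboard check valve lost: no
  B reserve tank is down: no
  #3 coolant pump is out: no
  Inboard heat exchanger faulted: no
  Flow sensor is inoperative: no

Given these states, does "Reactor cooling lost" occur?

No

Recirculation branch lost [OR]: Relief valve is down=not, B reserve tank is down=not → no input occurs → does not occur.
Primary loop fails [AND]: Recirculation branch lost=not, Flow sensor is inoperative=not, Standby isolation valve trips=not → not all inputs occur → does not occur.
Emergency loop unavailable [OR]: Inboard heat exchanger faulted=not, Primary loop fails=not → no input occurs → does not occur.
Heat-sink path unavailable [OR]: #3 surge tank offline=not, #3 coolant pump is out=not → no input occurs → does not occur.
Secondary loop down [OR]: Heat-sink path unavailable=not, Inboard check valve lost=not, Emergency bypass line lost=not, Reserve feedwater pump degraded=not → no input occurs → does not occur.
Reactor cooling lost [OR]: Emergency loop unavailable=not, Secondary loop down=not → no input occurs → does not occur.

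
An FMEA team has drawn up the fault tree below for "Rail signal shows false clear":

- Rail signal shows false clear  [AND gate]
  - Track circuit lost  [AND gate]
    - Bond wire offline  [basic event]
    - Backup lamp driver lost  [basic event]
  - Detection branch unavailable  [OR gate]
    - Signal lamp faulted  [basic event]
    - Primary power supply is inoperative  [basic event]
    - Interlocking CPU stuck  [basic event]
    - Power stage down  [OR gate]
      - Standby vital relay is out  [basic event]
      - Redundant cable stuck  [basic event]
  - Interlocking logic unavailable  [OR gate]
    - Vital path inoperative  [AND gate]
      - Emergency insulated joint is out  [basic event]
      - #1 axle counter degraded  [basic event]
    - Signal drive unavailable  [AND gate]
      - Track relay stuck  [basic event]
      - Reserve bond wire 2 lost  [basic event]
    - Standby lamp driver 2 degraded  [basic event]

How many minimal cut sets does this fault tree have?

Track circuit lost [AND]: one cut set from each child combined → 1 × 1 = 1 cut set(s).
Power stage down [OR]: union of children's cut sets → 2 cut set(s).
Detection branch unavailable [OR]: union of children's cut sets → 5 cut set(s).
Vital path inoperative [AND]: one cut set from each child combined → 1 × 1 = 1 cut set(s).
Signal drive unavailable [AND]: one cut set from each child combined → 1 × 1 = 1 cut set(s).
Interlocking logic unavailable [OR]: union of children's cut sets → 3 cut set(s).
Rail signal shows false clear [AND]: one cut set from each child combined → 1 × 5 × 3 = 15 cut set(s).

15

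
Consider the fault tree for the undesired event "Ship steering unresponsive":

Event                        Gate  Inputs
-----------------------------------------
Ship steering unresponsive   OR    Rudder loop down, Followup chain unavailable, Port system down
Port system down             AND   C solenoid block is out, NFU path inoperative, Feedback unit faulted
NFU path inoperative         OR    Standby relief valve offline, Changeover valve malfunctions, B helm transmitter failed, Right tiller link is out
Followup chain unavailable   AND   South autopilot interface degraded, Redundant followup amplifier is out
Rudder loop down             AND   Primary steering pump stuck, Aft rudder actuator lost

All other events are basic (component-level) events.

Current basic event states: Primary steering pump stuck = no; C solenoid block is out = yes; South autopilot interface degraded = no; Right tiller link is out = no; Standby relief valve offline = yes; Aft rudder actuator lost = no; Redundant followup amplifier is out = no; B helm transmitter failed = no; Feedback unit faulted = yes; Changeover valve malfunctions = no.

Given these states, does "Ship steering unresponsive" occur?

Yes

Rudder loop down [AND]: Primary steering pump stuck=not, Aft rudder actuator lost=not → not all inputs occur → does not occur.
Followup chain unavailable [AND]: South autopilot interface degraded=not, Redundant followup amplifier is out=not → not all inputs occur → does not occur.
NFU path inoperative [OR]: Standby relief valve offline=occurs, Changeover valve malfunctions=not, B helm transmitter failed=not, Right tiller link is out=not → at least one input occurs → occurs.
Port system down [AND]: C solenoid block is out=occurs, NFU path inoperative=occurs, Feedback unit faulted=occurs → all inputs occur → occurs.
Ship steering unresponsive [OR]: Rudder loop down=not, Followup chain unavailable=not, Port system down=occurs → at least one input occurs → occurs.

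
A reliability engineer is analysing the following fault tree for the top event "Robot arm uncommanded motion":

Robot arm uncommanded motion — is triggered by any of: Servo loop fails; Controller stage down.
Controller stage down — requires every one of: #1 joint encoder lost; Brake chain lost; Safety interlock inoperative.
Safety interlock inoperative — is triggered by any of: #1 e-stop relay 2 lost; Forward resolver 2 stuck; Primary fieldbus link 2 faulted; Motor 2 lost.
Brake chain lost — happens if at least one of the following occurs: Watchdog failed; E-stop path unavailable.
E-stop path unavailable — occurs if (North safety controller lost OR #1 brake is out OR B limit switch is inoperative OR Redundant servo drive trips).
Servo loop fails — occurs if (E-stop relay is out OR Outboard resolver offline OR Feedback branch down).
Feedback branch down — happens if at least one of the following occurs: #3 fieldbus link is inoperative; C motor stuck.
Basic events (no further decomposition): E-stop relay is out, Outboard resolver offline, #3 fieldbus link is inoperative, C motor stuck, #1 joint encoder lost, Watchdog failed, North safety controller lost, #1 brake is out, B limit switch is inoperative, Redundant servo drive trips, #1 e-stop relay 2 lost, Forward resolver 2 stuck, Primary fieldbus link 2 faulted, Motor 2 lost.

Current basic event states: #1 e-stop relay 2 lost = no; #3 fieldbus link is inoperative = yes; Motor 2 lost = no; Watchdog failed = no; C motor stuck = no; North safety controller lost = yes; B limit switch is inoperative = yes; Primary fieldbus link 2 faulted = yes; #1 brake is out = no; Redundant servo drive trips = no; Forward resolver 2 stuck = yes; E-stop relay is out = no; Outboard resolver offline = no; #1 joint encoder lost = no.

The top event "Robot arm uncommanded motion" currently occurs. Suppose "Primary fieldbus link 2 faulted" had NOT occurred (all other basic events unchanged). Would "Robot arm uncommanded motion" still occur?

Counterfactual: set "Primary fieldbus link 2 faulted" to not occurred.
Feedback branch down [OR]: #3 fieldbus link is inoperative=occurs, C motor stuck=not → at least one input occurs → occurs.
Servo loop fails [OR]: E-stop relay is out=not, Outboard resolver offline=not, Feedback branch down=occurs → at least one input occurs → occurs.
E-stop path unavailable [OR]: North safety controller lost=occurs, #1 brake is out=not, B limit switch is inoperative=occurs, Redundant servo drive trips=not → at least one input occurs → occurs.
Brake chain lost [OR]: Watchdog failed=not, E-stop path unavailable=occurs → at least one input occurs → occurs.
Safety interlock inoperative [OR]: #1 e-stop relay 2 lost=not, Forward resolver 2 stuck=occurs, Primary fieldbus link 2 faulted=not, Motor 2 lost=not → at least one input occurs → occurs.
Controller stage down [AND]: #1 joint encoder lost=not, Brake chain lost=occurs, Safety interlock inoperative=occurs → not all inputs occur → does not occur.
Robot arm uncommanded motion [OR]: Servo loop fails=occurs, Controller stage down=not → at least one input occurs → occurs.

Yes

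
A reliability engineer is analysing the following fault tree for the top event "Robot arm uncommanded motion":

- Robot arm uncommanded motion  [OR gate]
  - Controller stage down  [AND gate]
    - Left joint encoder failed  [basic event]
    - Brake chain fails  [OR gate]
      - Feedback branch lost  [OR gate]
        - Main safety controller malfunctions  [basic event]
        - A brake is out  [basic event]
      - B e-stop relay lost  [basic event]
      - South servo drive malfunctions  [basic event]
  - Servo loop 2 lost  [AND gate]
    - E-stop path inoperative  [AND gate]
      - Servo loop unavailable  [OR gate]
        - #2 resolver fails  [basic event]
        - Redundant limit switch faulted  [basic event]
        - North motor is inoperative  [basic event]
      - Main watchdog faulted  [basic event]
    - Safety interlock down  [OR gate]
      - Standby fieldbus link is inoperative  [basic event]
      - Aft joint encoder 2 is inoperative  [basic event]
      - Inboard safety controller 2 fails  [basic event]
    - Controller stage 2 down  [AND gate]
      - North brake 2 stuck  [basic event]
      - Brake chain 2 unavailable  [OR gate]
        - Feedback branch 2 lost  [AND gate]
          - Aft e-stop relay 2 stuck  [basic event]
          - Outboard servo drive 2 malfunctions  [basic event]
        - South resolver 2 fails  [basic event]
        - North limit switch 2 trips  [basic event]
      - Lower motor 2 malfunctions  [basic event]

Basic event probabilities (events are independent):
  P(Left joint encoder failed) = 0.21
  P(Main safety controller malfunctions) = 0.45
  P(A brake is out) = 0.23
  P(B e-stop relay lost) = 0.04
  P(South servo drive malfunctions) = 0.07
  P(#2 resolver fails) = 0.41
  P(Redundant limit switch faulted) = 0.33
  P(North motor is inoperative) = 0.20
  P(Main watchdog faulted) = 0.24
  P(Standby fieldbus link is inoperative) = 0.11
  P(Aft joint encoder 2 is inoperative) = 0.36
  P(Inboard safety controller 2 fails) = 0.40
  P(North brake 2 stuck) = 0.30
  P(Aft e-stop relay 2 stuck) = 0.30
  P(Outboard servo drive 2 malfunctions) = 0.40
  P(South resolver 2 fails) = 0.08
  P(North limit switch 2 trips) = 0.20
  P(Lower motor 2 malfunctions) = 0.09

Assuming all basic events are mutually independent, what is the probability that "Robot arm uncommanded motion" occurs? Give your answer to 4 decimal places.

0.1315

P(Feedback branch lost) [OR] = 1 − (1−0.45) × (1−0.23) = 0.576500
P(Brake chain fails) [OR] = 1 − (1−0.576500) × (1−0.04) × (1−0.07) = 0.621899
P(Controller stage down) [AND] = 0.21 × 0.621899 = 0.130599
P(Servo loop unavailable) [OR] = 1 − (1−0.41) × (1−0.33) × (1−0.20) = 0.683760
P(E-stop path inoperative) [AND] = 0.683760 × 0.24 = 0.164102
P(Safety interlock down) [OR] = 1 − (1−0.11) × (1−0.36) × (1−0.40) = 0.658240
P(Feedback branch 2 lost) [AND] = 0.30 × 0.40 = 0.120000
P(Brake chain 2 unavailable) [OR] = 1 − (1−0.120000) × (1−0.08) × (1−0.20) = 0.352320
P(Controller stage 2 down) [AND] = 0.30 × 0.352320 × 0.09 = 0.009513
P(Servo loop 2 lost) [AND] = 0.164102 × 0.658240 × 0.009513 = 0.001028
P(Robot arm uncommanded motion) [OR] = 1 − (1−0.130599) × (1−0.001028) = 0.131493
Rounded to 4 decimal places: P(Robot arm uncommanded motion) ≈ 0.1315.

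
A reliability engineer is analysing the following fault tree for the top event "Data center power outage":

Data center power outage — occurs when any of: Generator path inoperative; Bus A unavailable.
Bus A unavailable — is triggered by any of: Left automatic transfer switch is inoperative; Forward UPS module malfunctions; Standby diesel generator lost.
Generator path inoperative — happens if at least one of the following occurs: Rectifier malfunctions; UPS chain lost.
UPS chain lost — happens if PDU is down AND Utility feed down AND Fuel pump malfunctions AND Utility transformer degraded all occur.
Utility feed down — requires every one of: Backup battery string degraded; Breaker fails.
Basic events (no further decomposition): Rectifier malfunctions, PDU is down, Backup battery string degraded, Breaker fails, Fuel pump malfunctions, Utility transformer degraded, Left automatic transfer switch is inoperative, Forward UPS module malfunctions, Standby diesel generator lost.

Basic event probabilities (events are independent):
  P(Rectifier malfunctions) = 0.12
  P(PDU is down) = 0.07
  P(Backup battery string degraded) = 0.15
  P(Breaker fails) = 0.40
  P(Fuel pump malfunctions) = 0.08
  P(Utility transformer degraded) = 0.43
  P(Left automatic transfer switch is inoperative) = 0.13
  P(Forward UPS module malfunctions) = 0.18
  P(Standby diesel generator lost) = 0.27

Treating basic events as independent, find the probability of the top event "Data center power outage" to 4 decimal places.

0.5418

P(Utility feed down) [AND] = 0.15 × 0.40 = 0.060000
P(UPS chain lost) [AND] = 0.07 × 0.060000 × 0.08 × 0.43 = 0.000144
P(Generator path inoperative) [OR] = 1 − (1−0.12) × (1−0.000144) = 0.120127
P(Bus A unavailable) [OR] = 1 − (1−0.13) × (1−0.18) × (1−0.27) = 0.479218
P(Data center power outage) [OR] = 1 − (1−0.120127) × (1−0.479218) = 0.541778
Rounded to 4 decimal places: P(Data center power outage) ≈ 0.5418.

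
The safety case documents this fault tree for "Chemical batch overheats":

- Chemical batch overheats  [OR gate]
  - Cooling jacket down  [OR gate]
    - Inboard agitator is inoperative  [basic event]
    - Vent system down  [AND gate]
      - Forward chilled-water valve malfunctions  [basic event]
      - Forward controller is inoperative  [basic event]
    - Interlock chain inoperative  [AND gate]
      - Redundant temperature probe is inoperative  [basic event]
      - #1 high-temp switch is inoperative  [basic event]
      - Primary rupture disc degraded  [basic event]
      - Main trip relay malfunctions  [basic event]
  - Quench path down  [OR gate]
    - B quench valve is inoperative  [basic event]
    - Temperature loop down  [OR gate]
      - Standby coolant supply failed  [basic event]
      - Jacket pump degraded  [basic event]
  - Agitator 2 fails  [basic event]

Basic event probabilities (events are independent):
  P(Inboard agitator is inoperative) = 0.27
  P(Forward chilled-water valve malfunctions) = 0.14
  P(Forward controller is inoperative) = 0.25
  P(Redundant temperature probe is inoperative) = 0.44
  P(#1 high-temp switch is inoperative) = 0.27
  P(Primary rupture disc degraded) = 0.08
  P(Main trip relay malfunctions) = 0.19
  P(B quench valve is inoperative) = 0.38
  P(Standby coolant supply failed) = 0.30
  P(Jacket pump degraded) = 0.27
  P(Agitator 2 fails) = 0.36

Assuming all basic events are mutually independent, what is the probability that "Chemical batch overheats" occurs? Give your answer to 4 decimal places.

0.8574

P(Vent system down) [AND] = 0.14 × 0.25 = 0.035000
P(Interlock chain inoperative) [AND] = 0.44 × 0.27 × 0.08 × 0.19 = 0.001806
P(Cooling jacket down) [OR] = 1 − (1−0.27) × (1−0.035000) × (1−0.001806) = 0.296822
P(Temperature loop down) [OR] = 1 − (1−0.30) × (1−0.27) = 0.489000
P(Quench path down) [OR] = 1 − (1−0.38) × (1−0.489000) = 0.683180
P(Chemical batch overheats) [OR] = 1 − (1−0.296822) × (1−0.683180) × (1−0.36) = 0.857420
Rounded to 4 decimal places: P(Chemical batch overheats) ≈ 0.8574.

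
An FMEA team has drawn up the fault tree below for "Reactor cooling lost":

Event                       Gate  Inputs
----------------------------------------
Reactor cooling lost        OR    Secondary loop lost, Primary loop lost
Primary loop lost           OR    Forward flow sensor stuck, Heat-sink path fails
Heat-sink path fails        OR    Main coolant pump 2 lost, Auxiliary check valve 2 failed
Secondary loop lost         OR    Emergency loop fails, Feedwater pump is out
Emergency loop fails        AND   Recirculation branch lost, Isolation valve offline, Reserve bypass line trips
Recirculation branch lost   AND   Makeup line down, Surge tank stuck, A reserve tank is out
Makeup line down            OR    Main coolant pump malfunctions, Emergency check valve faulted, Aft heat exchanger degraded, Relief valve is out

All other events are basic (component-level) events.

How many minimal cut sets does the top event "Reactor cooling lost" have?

Makeup line down [OR]: union of children's cut sets → 4 cut set(s).
Recirculation branch lost [AND]: one cut set from each child combined → 4 × 1 × 1 = 4 cut set(s).
Emergency loop fails [AND]: one cut set from each child combined → 4 × 1 × 1 = 4 cut set(s).
Secondary loop lost [OR]: union of children's cut sets → 5 cut set(s).
Heat-sink path fails [OR]: union of children's cut sets → 2 cut set(s).
Primary loop lost [OR]: union of children's cut sets → 3 cut set(s).
Reactor cooling lost [OR]: union of children's cut sets → 8 cut set(s).
Minimal cut sets: {A reserve tank is out, Isolation valve offline, Main coolant pump malfunctions, Reserve bypass line trips, Surge tank stuck}; {A reserve tank is out, Emergency check valve faulted, Isolation valve offline, Reserve bypass line trips, Surge tank stuck}; {A reserve tank is out, Aft heat exchanger degraded, Isolation valve offline, Reserve bypass line trips, Surge tank stuck}; {A reserve tank is out, Isolation valve offline, Relief valve is out, Reserve bypass line trips, Surge tank stuck}; {Feedwater pump is out}; {Forward flow sensor stuck}; {Main coolant pump 2 lost}; {Auxiliary check valve 2 failed}.

8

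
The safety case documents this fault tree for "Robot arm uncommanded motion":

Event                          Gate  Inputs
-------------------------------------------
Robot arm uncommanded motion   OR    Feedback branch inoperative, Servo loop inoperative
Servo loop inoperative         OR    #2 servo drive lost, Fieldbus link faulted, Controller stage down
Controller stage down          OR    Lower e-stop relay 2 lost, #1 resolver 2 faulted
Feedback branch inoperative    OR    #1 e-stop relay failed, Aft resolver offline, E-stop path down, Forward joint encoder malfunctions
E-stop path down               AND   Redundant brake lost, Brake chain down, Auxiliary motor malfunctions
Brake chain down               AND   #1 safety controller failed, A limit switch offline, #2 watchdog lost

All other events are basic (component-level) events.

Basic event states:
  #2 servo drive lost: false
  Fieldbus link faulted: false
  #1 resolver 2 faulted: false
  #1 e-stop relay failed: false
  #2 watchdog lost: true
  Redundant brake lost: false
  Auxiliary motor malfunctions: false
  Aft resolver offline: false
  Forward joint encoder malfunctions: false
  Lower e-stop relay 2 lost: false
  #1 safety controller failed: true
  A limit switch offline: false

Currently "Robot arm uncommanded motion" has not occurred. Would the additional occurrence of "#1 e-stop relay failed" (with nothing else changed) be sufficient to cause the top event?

Yes

Counterfactual: set "#1 e-stop relay failed" to occurred.
Brake chain down [AND]: #1 safety controller failed=occurs, A limit switch offline=not, #2 watchdog lost=occurs → not all inputs occur → does not occur.
E-stop path down [AND]: Redundant brake lost=not, Brake chain down=not, Auxiliary motor malfunctions=not → not all inputs occur → does not occur.
Feedback branch inoperative [OR]: #1 e-stop relay failed=occurs, Aft resolver offline=not, E-stop path down=not, Forward joint encoder malfunctions=not → at least one input occurs → occurs.
Controller stage down [OR]: Lower e-stop relay 2 lost=not, #1 resolver 2 faulted=not → no input occurs → does not occur.
Servo loop inoperative [OR]: #2 servo drive lost=not, Fieldbus link faulted=not, Controller stage down=not → no input occurs → does not occur.
Robot arm uncommanded motion [OR]: Feedback branch inoperative=occurs, Servo loop inoperative=not → at least one input occurs → occurs.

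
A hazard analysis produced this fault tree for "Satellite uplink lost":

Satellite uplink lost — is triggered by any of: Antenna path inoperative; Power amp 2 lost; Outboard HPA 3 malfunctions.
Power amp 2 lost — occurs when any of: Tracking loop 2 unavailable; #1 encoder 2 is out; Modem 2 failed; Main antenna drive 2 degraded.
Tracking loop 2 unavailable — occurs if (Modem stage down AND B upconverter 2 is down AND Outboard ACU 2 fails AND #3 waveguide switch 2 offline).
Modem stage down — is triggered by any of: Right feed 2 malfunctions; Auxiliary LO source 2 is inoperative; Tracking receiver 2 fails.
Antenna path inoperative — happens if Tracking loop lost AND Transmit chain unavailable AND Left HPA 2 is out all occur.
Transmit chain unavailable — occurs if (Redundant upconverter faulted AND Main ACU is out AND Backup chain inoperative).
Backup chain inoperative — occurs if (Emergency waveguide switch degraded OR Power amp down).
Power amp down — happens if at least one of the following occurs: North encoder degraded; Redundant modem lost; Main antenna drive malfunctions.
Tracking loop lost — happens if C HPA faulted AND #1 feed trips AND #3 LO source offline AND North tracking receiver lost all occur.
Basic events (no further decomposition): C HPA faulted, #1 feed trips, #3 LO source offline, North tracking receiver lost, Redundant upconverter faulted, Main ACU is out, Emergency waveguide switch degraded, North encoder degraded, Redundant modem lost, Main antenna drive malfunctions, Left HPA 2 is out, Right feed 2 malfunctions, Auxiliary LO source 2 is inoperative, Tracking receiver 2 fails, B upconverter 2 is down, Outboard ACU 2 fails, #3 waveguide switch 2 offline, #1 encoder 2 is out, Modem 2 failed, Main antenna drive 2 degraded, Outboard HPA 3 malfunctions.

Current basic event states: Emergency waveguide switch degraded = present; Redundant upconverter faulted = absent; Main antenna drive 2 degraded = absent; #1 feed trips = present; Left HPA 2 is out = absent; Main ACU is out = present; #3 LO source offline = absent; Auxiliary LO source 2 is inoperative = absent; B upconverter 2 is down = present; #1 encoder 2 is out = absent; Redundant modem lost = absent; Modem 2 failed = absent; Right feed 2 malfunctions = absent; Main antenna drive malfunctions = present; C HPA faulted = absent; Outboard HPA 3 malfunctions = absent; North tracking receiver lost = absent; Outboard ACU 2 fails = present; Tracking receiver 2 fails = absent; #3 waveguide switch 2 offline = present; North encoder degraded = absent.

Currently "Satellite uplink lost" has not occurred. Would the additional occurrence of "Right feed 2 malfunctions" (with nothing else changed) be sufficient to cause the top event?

Counterfactual: set "Right feed 2 malfunctions" to occurred.
Tracking loop lost [AND]: C HPA faulted=not, #1 feed trips=occurs, #3 LO source offline=not, North tracking receiver lost=not → not all inputs occur → does not occur.
Power amp down [OR]: North encoder degraded=not, Redundant modem lost=not, Main antenna drive malfunctions=occurs → at least one input occurs → occurs.
Backup chain inoperative [OR]: Emergency waveguide switch degraded=occurs, Power amp down=occurs → at least one input occurs → occurs.
Transmit chain unavailable [AND]: Redundant upconverter faulted=not, Main ACU is out=occurs, Backup chain inoperative=occurs → not all inputs occur → does not occur.
Antenna path inoperative [AND]: Tracking loop lost=not, Transmit chain unavailable=not, Left HPA 2 is out=not → not all inputs occur → does not occur.
Modem stage down [OR]: Right feed 2 malfunctions=occurs, Auxiliary LO source 2 is inoperative=not, Tracking receiver 2 fails=not → at least one input occurs → occurs.
Tracking loop 2 unavailable [AND]: Modem stage down=occurs, B upconverter 2 is down=occurs, Outboard ACU 2 fails=occurs, #3 waveguide switch 2 offline=occurs → all inputs occur → occurs.
Power amp 2 lost [OR]: Tracking loop 2 unavailable=occurs, #1 encoder 2 is out=not, Modem 2 failed=not, Main antenna drive 2 degraded=not → at least one input occurs → occurs.
Satellite uplink lost [OR]: Antenna path inoperative=not, Power amp 2 lost=occurs, Outboard HPA 3 malfunctions=not → at least one input occurs → occurs.

Yes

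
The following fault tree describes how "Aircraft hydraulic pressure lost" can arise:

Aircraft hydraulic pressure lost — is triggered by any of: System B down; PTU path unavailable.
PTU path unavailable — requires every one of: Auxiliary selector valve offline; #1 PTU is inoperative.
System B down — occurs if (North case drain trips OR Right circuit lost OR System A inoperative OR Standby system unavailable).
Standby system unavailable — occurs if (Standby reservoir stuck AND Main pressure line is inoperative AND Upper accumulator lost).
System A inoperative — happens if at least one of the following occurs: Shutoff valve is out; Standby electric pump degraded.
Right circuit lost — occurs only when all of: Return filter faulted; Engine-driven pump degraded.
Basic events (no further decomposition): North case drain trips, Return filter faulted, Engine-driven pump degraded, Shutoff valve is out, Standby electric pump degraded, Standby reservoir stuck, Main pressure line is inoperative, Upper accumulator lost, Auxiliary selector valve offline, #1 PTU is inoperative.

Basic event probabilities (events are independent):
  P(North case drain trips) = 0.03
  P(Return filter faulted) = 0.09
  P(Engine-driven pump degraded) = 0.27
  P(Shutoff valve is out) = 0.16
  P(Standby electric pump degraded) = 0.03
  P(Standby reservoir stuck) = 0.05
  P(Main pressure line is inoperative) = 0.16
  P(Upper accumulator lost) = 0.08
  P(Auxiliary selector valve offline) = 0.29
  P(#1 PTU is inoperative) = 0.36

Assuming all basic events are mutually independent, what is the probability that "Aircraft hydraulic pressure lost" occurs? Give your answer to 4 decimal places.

0.3098

P(Right circuit lost) [AND] = 0.09 × 0.27 = 0.024300
P(System A inoperative) [OR] = 1 − (1−0.16) × (1−0.03) = 0.185200
P(Standby system unavailable) [AND] = 0.05 × 0.16 × 0.08 = 0.000640
P(System B down) [OR] = 1 − (1−0.03) × (1−0.024300) × (1−0.185200) × (1−0.000640) = 0.229343
P(PTU path unavailable) [AND] = 0.29 × 0.36 = 0.104400
P(Aircraft hydraulic pressure lost) [OR] = 1 − (1−0.229343) × (1−0.104400) = 0.309800
Rounded to 4 decimal places: P(Aircraft hydraulic pressure lost) ≈ 0.3098.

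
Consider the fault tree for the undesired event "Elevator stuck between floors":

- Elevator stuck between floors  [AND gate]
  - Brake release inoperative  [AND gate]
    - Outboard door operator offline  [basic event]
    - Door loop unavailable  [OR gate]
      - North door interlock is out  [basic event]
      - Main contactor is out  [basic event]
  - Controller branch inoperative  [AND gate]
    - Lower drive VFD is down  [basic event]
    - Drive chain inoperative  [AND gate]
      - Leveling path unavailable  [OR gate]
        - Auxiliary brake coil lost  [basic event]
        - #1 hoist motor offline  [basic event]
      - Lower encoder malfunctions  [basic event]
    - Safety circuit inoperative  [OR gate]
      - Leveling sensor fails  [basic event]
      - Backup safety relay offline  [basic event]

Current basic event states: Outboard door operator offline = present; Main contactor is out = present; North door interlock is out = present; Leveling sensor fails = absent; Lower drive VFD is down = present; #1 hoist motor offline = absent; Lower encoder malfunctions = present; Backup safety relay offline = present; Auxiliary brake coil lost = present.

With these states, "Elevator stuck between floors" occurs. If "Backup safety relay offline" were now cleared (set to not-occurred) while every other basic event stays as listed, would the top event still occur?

Counterfactual: set "Backup safety relay offline" to not occurred.
Door loop unavailable [OR]: North door interlock is out=occurs, Main contactor is out=occurs → at least one input occurs → occurs.
Brake release inoperative [AND]: Outboard door operator offline=occurs, Door loop unavailable=occurs → all inputs occur → occurs.
Leveling path unavailable [OR]: Auxiliary brake coil lost=occurs, #1 hoist motor offline=not → at least one input occurs → occurs.
Drive chain inoperative [AND]: Leveling path unavailable=occurs, Lower encoder malfunctions=occurs → all inputs occur → occurs.
Safety circuit inoperative [OR]: Leveling sensor fails=not, Backup safety relay offline=not → no input occurs → does not occur.
Controller branch inoperative [AND]: Lower drive VFD is down=occurs, Drive chain inoperative=occurs, Safety circuit inoperative=not → not all inputs occur → does not occur.
Elevator stuck between floors [AND]: Brake release inoperative=occurs, Controller branch inoperative=not → not all inputs occur → does not occur.

No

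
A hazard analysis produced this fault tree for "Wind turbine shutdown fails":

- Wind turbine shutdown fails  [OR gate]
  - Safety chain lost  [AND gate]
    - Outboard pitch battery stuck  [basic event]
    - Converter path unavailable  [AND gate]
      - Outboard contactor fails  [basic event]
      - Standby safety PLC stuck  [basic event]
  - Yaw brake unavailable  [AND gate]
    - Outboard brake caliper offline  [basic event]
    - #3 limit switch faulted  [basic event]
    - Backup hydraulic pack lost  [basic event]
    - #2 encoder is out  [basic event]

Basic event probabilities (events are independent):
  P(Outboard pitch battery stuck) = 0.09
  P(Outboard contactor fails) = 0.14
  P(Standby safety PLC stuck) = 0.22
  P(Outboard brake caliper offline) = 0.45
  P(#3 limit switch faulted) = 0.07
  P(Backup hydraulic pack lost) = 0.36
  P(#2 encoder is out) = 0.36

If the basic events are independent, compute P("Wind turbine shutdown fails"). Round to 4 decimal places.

P(Converter path unavailable) [AND] = 0.14 × 0.22 = 0.030800
P(Safety chain lost) [AND] = 0.09 × 0.030800 = 0.002772
P(Yaw brake unavailable) [AND] = 0.45 × 0.07 × 0.36 × 0.36 = 0.004082
P(Wind turbine shutdown fails) [OR] = 1 − (1−0.002772) × (1−0.004082) = 0.006843
Rounded to 4 decimal places: P(Wind turbine shutdown fails) ≈ 0.0068.

0.0068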